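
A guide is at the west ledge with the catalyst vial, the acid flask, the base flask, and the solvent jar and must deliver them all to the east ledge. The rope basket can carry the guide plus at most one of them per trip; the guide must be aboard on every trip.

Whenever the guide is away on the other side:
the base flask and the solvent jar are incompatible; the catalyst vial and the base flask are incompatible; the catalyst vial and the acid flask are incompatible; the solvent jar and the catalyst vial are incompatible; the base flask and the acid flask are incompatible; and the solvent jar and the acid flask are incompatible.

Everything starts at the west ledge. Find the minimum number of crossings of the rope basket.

impossible

Whatever the first load, the items left behind include a forbidden pair without the guide. No opening move is safe, so no plan exists.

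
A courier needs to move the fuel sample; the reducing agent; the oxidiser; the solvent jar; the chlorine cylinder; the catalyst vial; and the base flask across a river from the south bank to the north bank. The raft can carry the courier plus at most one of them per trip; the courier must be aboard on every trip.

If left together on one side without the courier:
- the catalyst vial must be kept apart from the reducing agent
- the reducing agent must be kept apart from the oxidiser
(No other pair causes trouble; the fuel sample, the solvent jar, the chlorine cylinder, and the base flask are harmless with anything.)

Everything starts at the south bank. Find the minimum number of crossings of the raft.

15

Counting alone: the courier can take at most 1 across per trip to the north bank, so moving all 7 needs at least 7 loaded trips out, with a return between consecutive ones — at least 13 crossings.
The safety rule pushes this higher. Following every safe sequence of crossings, the most of the 7 that can be at the north bank as the raft arrives there on crossing 13 is 6 — never all 7.
So no plan with fewer than 15 crossings exists, and this one achieves 15:
1. Courier goes to the north bank with the reducing agent.  [the south bank: the base flask, the catalyst vial, the chlorine cylinder, the fuel sample, the oxidiser, the solvent jar | the north bank: the reducing agent]
2. Courier goes back to the south bank alone.  [the south bank: the base flask, the catalyst vial, the chlorine cylinder, the fuel sample, the oxidiser, the solvent jar | the north bank: the reducing agent]
3. Courier goes to the north bank with the fuel sample.  [the south bank: the base flask, the catalyst vial, the chlorine cylinder, the oxidiser, the solvent jar | the north bank: the fuel sample, the reducing agent]
4. Courier goes back to the south bank alone.  [the south bank: the base flask, the catalyst vial, the chlorine cylinder, the oxidiser, the solvent jar | the north bank: the fuel sample, the reducing agent]
5. Courier goes to the north bank with the oxidiser.  [the south bank: the base flask, the catalyst vial, the chlorine cylinder, the solvent jar | the north bank: the fuel sample, the oxidiser, the reducing agent]
6. Courier goes back to the south bank with the reducing agent.  [the south bank: the base flask, the catalyst vial, the chlorine cylinder, the reducing agent, the solvent jar | the north bank: the fuel sample, the oxidiser]
7. Courier goes to the north bank with the catalyst vial.  [the south bank: the base flask, the chlorine cylinder, the reducing agent, the solvent jar | the north bank: the catalyst vial, the fuel sample, the oxidiser]
8. Courier goes back to the south bank alone.  [the south bank: the base flask, the chlorine cylinder, the reducing agent, the solvent jar | the north bank: the catalyst vial, the fuel sample, the oxidiser]
9. Courier goes to the north bank with the solvent jar.  [the south bank: the base flask, the chlorine cylinder, the reducing agent | the north bank: the catalyst vial, the fuel sample, the oxidiser, the solvent jar]
10. Courier goes back to the south bank alone.  [the south bank: the base flask, the chlorine cylinder, the reducing agent | the north bank: the catalyst vial, the fuel sample, the oxidiser, the solvent jar]
11. Courier goes to the north bank with the chlorine cylinder.  [the south bank: the base flask, the reducing agent | the north bank: the catalyst vial, the chlorine cylinder, the fuel sample, the oxidiser, the solvent jar]
12. Courier goes back to the south bank alone.  [the south bank: the base flask, the reducing agent | the north bank: the catalyst vial, the chlorine cylinder, the fuel sample, the oxidiser, the solvent jar]
13. Courier goes to the north bank with the base flask.  [the south bank: the reducing agent | the north bank: the base flask, the catalyst vial, the chlorine cylinder, the fuel sample, the oxidiser, the solvent jar]
14. Courier goes back to the south bank alone.  [the south bank: the reducing agent | the north bank: the base flask, the catalyst vial, the chlorine cylinder, the fuel sample, the oxidiser, the solvent jar]
15. Courier goes to the north bank with the reducing agent.  [the south bank: — | the north bank: the base flask, the catalyst vial, the chlorine cylinder, the fuel sample, the oxidiser, the reducing agent, the solvent jar]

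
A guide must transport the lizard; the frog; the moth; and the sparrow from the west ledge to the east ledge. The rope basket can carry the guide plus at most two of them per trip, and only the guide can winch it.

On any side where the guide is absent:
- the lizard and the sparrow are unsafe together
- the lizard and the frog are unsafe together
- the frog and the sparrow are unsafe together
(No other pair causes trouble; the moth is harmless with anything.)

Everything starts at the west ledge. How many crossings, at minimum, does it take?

5

Counting alone: the guide can take at most 2 across per trip to the east ledge, so moving all 4 needs at least 2 loaded trips out, with a return between consecutive ones — at least 3 crossings.
The safety rule pushes this higher. Following every safe sequence of crossings, the most of the 4 that can be at the east ledge as the rope basket arrives there on crossing 3 is 3 — never all 4.
So no plan with fewer than 5 crossings exists, and this one achieves 5:
1. Guide goes to the east ledge with the frog and the lizard.
2. Guide goes back to the west ledge with the lizard.
3. Guide goes to the east ledge with the lizard and the moth.
4. Guide goes back to the west ledge with the lizard.
5. Guide goes to the east ledge with the lizard and the sparrow.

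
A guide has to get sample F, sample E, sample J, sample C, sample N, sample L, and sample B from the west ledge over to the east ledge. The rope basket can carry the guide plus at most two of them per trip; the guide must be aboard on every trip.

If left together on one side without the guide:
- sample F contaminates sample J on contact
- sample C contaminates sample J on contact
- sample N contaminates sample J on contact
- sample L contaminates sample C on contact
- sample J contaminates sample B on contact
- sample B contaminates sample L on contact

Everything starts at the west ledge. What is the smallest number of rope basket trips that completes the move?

9

Counting alone: the guide can take at most 2 across per trip to the east ledge, so moving all 7 needs at least 4 loaded trips out, with a return between consecutive ones — at least 7 crossings.
The safety rule pushes this higher. Following every safe sequence of crossings, the most of the 7 that can be at the east ledge as the rope basket arrives there on crossing 7 is 6 — never all 7.
So no plan with fewer than 9 crossings exists, and this one achieves 9:
1. Guide goes to the east ledge with sample J and sample L.
2. Guide goes back to the west ledge alone.
3. Guide goes to the east ledge with sample E.
4. Guide goes back to the west ledge alone.
5. Guide goes to the east ledge with sample C and sample F.
6. Guide goes back to the west ledge with sample J and sample L.
7. Guide goes to the east ledge with sample B and sample N.
8. Guide goes back to the west ledge alone.
9. Guide goes to the east ledge with sample J and sample L.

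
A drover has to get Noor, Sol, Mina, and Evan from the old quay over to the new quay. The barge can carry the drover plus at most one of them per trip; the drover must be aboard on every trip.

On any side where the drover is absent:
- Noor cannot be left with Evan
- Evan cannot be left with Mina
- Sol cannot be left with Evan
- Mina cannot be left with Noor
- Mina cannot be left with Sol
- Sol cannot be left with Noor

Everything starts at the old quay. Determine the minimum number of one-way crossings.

Whatever the first load, the items left behind include a forbidden pair without the drover. No opening move is safe, so no plan exists.

impossible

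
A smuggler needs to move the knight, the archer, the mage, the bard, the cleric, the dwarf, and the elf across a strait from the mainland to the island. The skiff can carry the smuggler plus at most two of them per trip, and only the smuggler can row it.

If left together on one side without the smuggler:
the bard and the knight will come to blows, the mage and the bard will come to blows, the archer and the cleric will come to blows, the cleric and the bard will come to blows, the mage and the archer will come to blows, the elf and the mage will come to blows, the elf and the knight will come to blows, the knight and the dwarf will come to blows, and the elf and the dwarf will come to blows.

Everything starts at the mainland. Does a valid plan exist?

Whatever the first load, the items left behind include a forbidden pair without the smuggler. No opening move is safe, so no plan exists.

No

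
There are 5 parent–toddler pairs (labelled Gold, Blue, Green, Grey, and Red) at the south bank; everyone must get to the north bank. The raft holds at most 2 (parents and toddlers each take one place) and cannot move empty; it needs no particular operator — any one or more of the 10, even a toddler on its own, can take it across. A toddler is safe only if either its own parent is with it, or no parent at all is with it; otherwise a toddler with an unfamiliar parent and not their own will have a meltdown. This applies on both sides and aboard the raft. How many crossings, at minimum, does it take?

impossible

Following every safe sequence of crossings from the start, the most of the 10 that can be at the north bank as the raft arrives there on crossings 1, 3, 5, 7 is 2, 3, 4, 5 respectively; the best ever achieved is 5 of 10.
From crossing 9 on, no configuration arises that was not already reachable earlier: only 82 distinct safe configurations (who is on which side, and where the raft is) can ever be reached, none of them has everyone across, and every continuation just revisits them. So no valid plan exists.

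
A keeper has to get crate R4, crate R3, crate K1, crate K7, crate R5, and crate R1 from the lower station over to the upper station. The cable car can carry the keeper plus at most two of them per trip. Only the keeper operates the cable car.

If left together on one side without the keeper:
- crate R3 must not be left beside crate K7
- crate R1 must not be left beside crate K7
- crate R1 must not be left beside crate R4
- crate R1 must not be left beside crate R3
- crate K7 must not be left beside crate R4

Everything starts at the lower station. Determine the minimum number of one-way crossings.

9

Counting alone: the keeper can take at most 2 across per trip to the upper station, so moving all 6 needs at least 3 loaded trips out, with a return between consecutive ones — at least 5 crossings.
The safety rule pushes this higher. Following every safe sequence of crossings, the most of the 6 that can be at the upper station as the cable car arrives there on crossings 5, 7 is 4, 5 respectively — never all 6.
So no plan with fewer than 9 crossings exists, and this one achieves 9:
1. Keeper goes to the upper station with crate K7 and crate R1.  [the lower station: crate K1, crate R3, crate R4, crate R5 | the upper station: crate K7, crate R1]
2. Keeper goes back to the lower station with crate K7.  [the lower station: crate K1, crate K7, crate R3, crate R4, crate R5 | the upper station: crate R1]
3. Keeper goes to the upper station with crate R3 and crate R4.  [the lower station: crate K1, crate K7, crate R5 | the upper station: crate R1, crate R3, crate R4]
4. Keeper goes back to the lower station with crate R1.  [the lower station: crate K1, crate K7, crate R1, crate R5 | the upper station: crate R3, crate R4]
5. Keeper goes to the upper station with crate K1 and crate K7.  [the lower station: crate R1, crate R5 | the upper station: crate K1, crate K7, crate R3, crate R4]
6. Keeper goes back to the lower station with crate K7.  [the lower station: crate K7, crate R1, crate R5 | the upper station: crate K1, crate R3, crate R4]
7. Keeper goes to the upper station with crate K7 and crate R5.  [the lower station: crate R1 | the upper station: crate K1, crate K7, crate R3, crate R4, crate R5]
8. Keeper goes back to the lower station with crate K7.  [the lower station: crate K7, crate R1 | the upper station: crate K1, crate R3, crate R4, crate R5]
9. Keeper goes to the upper station with crate K7 and crate R1.  [the lower station: — | the upper station: crate K1, crate K7, crate R1, crate R3, crate R4, crate R5]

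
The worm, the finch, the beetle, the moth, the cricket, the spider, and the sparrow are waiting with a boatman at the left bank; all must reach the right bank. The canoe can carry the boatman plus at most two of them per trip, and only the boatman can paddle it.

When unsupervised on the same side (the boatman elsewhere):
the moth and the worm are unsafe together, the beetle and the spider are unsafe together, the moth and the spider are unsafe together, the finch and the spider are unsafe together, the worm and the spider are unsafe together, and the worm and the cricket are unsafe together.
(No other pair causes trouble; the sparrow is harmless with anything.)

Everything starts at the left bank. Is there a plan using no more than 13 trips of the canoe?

Yes

Yes — this plan uses 11 crossings (≤ 13):
1. Boatman goes to the right bank with the spider and the worm.  [the left bank: the beetle, the cricket, the finch, the moth, the sparrow | the right bank: the spider, the worm]
2. Boatman goes back to the left bank with the worm.  [the left bank: the beetle, the cricket, the finch, the moth, the sparrow, the worm | the right bank: the spider]
3. Boatman goes to the right bank with the finch and the worm.  [the left bank: the beetle, the cricket, the moth, the sparrow | the right bank: the finch, the spider, the worm]
4. Boatman goes back to the left bank with the spider.  [the left bank: the beetle, the cricket, the moth, the sparrow, the spider | the right bank: the finch, the worm]
5. Boatman goes to the right bank with the beetle and the moth.  [the left bank: the cricket, the sparrow, the spider | the right bank: the beetle, the finch, the moth, the worm]
6. Boatman goes back to the left bank with the worm.  [the left bank: the cricket, the sparrow, the spider, the worm | the right bank: the beetle, the finch, the moth]
7. Boatman goes to the right bank with the cricket and the worm.  [the left bank: the sparrow, the spider | the right bank: the beetle, the cricket, the finch, the moth, the worm]
8. Boatman goes back to the left bank with the worm.  [the left bank: the sparrow, the spider, the worm | the right bank: the beetle, the cricket, the finch, the moth]
9. Boatman goes to the right bank with the sparrow and the worm.  [the left bank: the spider | the right bank: the beetle, the cricket, the finch, the moth, the sparrow, the worm]
10. Boatman goes back to the left bank with the worm.  [the left bank: the spider, the worm | the right bank: the beetle, the cricket, the finch, the moth, the sparrow]
11. Boatman goes to the right bank with the spider and the worm.  [the left bank: — | the right bank: the beetle, the cricket, the finch, the moth, the sparrow, the spider, the worm]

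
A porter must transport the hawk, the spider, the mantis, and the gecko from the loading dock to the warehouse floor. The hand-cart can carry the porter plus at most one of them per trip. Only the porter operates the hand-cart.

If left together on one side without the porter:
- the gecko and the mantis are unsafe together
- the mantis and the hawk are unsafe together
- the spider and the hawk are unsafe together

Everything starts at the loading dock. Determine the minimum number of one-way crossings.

impossible

Whatever the first load, the items left behind include a forbidden pair without the porter. No opening move is safe, so no plan exists.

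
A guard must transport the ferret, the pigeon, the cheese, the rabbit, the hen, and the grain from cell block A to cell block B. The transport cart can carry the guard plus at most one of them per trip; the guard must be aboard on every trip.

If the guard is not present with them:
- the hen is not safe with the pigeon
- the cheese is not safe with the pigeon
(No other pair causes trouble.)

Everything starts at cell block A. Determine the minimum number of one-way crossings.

13

Counting alone: the guard can take at most 1 across per trip to cell block B, so moving all 6 needs at least 6 loaded trips out, with a return between consecutive ones — at least 11 crossings.
The safety rule pushes this higher. Following every safe sequence of crossings, the most of the 6 that can be at cell block B as the transport cart arrives there on crossing 11 is 5 — never all 6.
So no plan with fewer than 13 crossings exists, and this one achieves 13:
1. Guard goes to cell block B with the pigeon.  [cell block A: the cheese, the ferret, the grain, the hen, the rabbit | cell block B: the pigeon]
2. Guard goes back to cell block A alone.  [cell block A: the cheese, the ferret, the grain, the hen, the rabbit | cell block B: the pigeon]
3. Guard goes to cell block B with the ferret.  [cell block A: the cheese, the grain, the hen, the rabbit | cell block B: the ferret, the pigeon]
4. Guard goes back to cell block A alone.  [cell block A: the cheese, the grain, the hen, the rabbit | cell block B: the ferret, the pigeon]
5. Guard goes to cell block B with the cheese.  [cell block A: the grain, the hen, the rabbit | cell block B: the cheese, the ferret, the pigeon]
6. Guard goes back to cell block A with the pigeon.  [cell block A: the grain, the hen, the pigeon, the rabbit | cell block B: the cheese, the ferret]
7. Guard goes to cell block B with the hen.  [cell block A: the grain, the pigeon, the rabbit | cell block B: the cheese, the ferret, the hen]
8. Guard goes back to cell block A alone.  [cell block A: the grain, the pigeon, the rabbit | cell block B: the cheese, the ferret, the hen]
9. Guard goes to cell block B with the rabbit.  [cell block A: the grain, the pigeon | cell block B: the cheese, the ferret, the hen, the rabbit]
10. Guard goes back to cell block A alone.  [cell block A: the grain, the pigeon | cell block B: the cheese, the ferret, the hen, the rabbit]
11. Guard goes to cell block B with the grain.  [cell block A: the pigeon | cell block B: the cheese, the ferret, the grain, the hen, the rabbit]
12. Guard goes back to cell block A alone.  [cell block A: the pigeon | cell block B: the cheese, the ferret, the grain, the hen, the rabbit]
13. Guard goes to cell block B with the pigeon.  [cell block A: — | cell block B: the cheese, the ferret, the grain, the hen, the pigeon, the rabbit]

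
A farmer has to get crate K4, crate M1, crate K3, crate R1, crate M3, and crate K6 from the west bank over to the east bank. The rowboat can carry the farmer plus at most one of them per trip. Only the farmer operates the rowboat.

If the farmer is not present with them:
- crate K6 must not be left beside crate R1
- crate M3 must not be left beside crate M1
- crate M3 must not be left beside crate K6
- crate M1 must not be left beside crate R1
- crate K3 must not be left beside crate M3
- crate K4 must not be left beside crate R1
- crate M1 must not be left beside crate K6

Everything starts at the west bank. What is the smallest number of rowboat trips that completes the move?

impossible

Whatever the first load, the items left behind include a forbidden pair without the farmer. No opening move is safe, so no plan exists.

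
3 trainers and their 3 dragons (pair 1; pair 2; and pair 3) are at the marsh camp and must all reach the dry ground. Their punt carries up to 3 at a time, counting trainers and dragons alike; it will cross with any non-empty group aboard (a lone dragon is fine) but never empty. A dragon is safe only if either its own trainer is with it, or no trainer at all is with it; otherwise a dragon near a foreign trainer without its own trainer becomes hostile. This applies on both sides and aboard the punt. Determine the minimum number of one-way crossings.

5

Counting alone: each trip to the dry ground takes at most 3 across and each return brings at least 1 back, so after t trips out (and t−1 returns) at most 3t − (t−1) of the 6 are across; that first reaches 6 at t = 3, so at least 5 crossings are needed.
The plan below uses exactly 5 crossings, so it is optimal:
1. dragon 1 and trainer 1 cross → the dry ground.
2. trainer 1 crosses ← the marsh camp.
3. trainer 1, trainer 2, and trainer 3 cross → the dry ground.
4. dragon 1 crosses ← the marsh camp.
5. dragon 1, dragon 2, and dragon 3 cross → the dry ground.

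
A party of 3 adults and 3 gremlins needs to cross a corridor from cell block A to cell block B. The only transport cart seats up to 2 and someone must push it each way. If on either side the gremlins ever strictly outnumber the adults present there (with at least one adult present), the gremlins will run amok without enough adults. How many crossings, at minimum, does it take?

Counting alone: each trip to cell block B takes at most 2 across and each return brings at least 1 back, so after t trips out (and t−1 returns) at most 2t − (t−1) of the 6 are across; that first reaches 6 at t = 5, so at least 9 crossings are needed.
The safety rule pushes this higher. Following every safe sequence of crossings, the most of the 6 that can be at cell block B as the transport cart arrives there on crossing 9 is 5 — never all 6.
So no plan with fewer than 11 crossings exists, and this one achieves 11:
1. 2 gremlins → cell block B.  (cell block A: 3A 1G; cell block B: 0A 2G)
2. 1 gremlin ← cell block A.  (cell block A: 3A 2G; cell block B: 0A 1G)
3. 2 gremlins → cell block B.  (cell block A: 3A 0G; cell block B: 0A 3G)
4. 1 gremlin ← cell block A.  (cell block A: 3A 1G; cell block B: 0A 2G)
5. 2 adults → cell block B.  (cell block A: 1A 1G; cell block B: 2A 2G)
6. 1 adult and 1 gremlin ← cell block A.  (cell block A: 2A 2G; cell block B: 1A 1G)
7. 2 adults → cell block B.  (cell block A: 0A 2G; cell block B: 3A 1G)
8. 1 gremlin ← cell block A.  (cell block A: 0A 3G; cell block B: 3A 0G)
9. 2 gremlins → cell block B.  (cell block A: 0A 1G; cell block B: 3A 2G)
10. 1 gremlin ← cell block A.  (cell block A: 0A 2G; cell block B: 3A 1G)
11. 2 gremlins → cell block B.  (cell block A: 0A 0G; cell block B: 3A 3G)

11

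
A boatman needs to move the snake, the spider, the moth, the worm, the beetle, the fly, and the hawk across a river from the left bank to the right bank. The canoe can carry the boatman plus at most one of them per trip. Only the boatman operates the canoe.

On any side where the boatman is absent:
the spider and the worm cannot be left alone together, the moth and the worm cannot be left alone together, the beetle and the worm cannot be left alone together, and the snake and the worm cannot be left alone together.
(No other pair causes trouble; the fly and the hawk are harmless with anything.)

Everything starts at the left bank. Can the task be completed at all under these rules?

No

Following every safe sequence of crossings from the start, the most of the 7 that can be at the right bank as the canoe arrives there on crossings 1, 3, 5, 7 is 1, 2, 3, 4 respectively; the best ever achieved is 4 of 7.
From crossing 9 on, no configuration arises that was not already reachable earlier: only 44 distinct safe configurations (who is on which side, and where the canoe is) can ever be reached, none of them has everyone across, and every continuation just revisits them. So no valid plan exists.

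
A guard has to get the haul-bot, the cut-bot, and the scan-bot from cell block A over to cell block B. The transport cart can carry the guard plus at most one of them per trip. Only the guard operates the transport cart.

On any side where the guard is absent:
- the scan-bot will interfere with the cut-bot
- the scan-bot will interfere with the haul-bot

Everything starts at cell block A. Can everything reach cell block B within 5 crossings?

No

Counting alone: the guard can take at most 1 across per trip to cell block B, so moving all 3 needs at least 3 loaded trips out, with a return between consecutive ones — at least 5 crossings.
The safety rule pushes this higher. Following every safe sequence of crossings, the most of the 3 that can be at cell block B as the transport cart arrives there on crossing 5 is 2 — never all 3.
So the move cannot be finished within 5 crossings. (The shortest complete plan takes 7:)
1. Guard goes to cell block B with the scan-bot.
2. Guard goes back to cell block A alone.
3. Guard goes to cell block B with the haul-bot.
4. Guard goes back to cell block A with the scan-bot.
5. Guard goes to cell block B with the cut-bot.
6. Guard goes back to cell block A alone.
7. Guard goes to cell block B with the scan-bot.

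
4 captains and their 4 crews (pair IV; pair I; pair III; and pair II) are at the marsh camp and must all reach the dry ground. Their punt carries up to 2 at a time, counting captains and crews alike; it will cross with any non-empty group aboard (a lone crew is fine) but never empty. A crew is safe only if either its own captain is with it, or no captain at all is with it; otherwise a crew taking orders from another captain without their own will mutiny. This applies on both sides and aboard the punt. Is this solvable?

No

Following every safe sequence of crossings from the start, the most of the 8 that can be at the dry ground as the punt arrives there on crossings 1, 3, 5 is 2, 3, 4 respectively; the best ever achieved is 4 of 8.
From crossing 7 on, no configuration arises that was not already reachable earlier: only 44 distinct safe configurations (who is on which side, and where the punt is) can ever be reached, none of them has everyone across, and every continuation just revisits them. So no valid plan exists.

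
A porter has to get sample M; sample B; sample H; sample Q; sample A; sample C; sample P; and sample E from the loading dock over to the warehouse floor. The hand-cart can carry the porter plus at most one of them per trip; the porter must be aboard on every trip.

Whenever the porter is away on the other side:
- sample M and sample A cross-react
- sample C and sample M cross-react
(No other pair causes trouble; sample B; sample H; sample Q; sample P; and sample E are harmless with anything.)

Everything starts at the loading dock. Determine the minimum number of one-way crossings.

Counting alone: the porter can take at most 1 across per trip to the warehouse floor, so moving all 8 needs at least 8 loaded trips out, with a return between consecutive ones — at least 15 crossings.
The safety rule pushes this higher. Following every safe sequence of crossings, the most of the 8 that can be at the warehouse floor as the hand-cart arrives there on crossing 15 is 7 — never all 8.
So no plan with fewer than 17 crossings exists, and this one achieves 17:
1. Porter goes to the warehouse floor with sample M.  [the loading dock: sample A, sample B, sample C, sample E, sample H, sample P, sample Q | the warehouse floor: sample M]
2. Porter goes back to the loading dock alone.  [the loading dock: sample A, sample B, sample C, sample E, sample H, sample P, sample Q | the warehouse floor: sample M]
3. Porter goes to the warehouse floor with sample B.  [the loading dock: sample A, sample C, sample E, sample H, sample P, sample Q | the warehouse floor: sample B, sample M]
4. Porter goes back to the loading dock alone.  [the loading dock: sample A, sample C, sample E, sample H, sample P, sample Q | the warehouse floor: sample B, sample M]
5. Porter goes to the warehouse floor with sample H.  [the loading dock: sample A, sample C, sample E, sample P, sample Q | the warehouse floor: sample B, sample H, sample M]
6. Porter goes back to the loading dock alone.  [the loading dock: sample A, sample C, sample E, sample P, sample Q | the warehouse floor: sample B, sample H, sample M]
7. Porter goes to the warehouse floor with sample Q.  [the loading dock: sample A, sample C, sample E, sample P | the warehouse floor: sample B, sample H, sample M, sample Q]
8. Porter goes back to the loading dock alone.  [the loading dock: sample A, sample C, sample E, sample P | the warehouse floor: sample B, sample H, sample M, sample Q]
9. Porter goes to the warehouse floor with sample A.  [the loading dock: sample C, sample E, sample P | the warehouse floor: sample A, sample B, sample H, sample M, sample Q]
10. Porter goes back to the loading dock with sample M.  [the loading dock: sample C, sample E, sample M, sample P | the warehouse floor: sample A, sample B, sample H, sample Q]
11. Porter goes to the warehouse floor with sample C.  [the loading dock: sample E, sample M, sample P | the warehouse floor: sample A, sample B, sample C, sample H, sample Q]
12. Porter goes back to the loading dock alone.  [the loading dock: sample E, sample M, sample P | the warehouse floor: sample A, sample B, sample C, sample H, sample Q]
13. Porter goes to the warehouse floor with sample P.  [the loading dock: sample E, sample M | the warehouse floor: sample A, sample B, sample C, sample H, sample P, sample Q]
14. Porter goes back to the loading dock alone.  [the loading dock: sample E, sample M | the warehouse floor: sample A, sample B, sample C, sample H, sample P, sample Q]
15. Porter goes to the warehouse floor with sample E.  [the loading dock: sample M | the warehouse floor: sample A, sample B, sample C, sample E, sample H, sample P, sample Q]
16. Porter goes back to the loading dock alone.  [the loading dock: sample M | the warehouse floor: sample A, sample B, sample C, sample E, sample H, sample P, sample Q]
17. Porter goes to the warehouse floor with sample M.  [the loading dock: — | the warehouse floor: sample A, sample B, sample C, sample E, sample H, sample M, sample P, sample Q]

17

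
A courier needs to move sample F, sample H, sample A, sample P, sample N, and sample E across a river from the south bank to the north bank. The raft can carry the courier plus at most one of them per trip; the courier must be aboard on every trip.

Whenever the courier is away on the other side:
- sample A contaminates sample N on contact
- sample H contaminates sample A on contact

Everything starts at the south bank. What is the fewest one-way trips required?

Counting alone: the courier can take at most 1 across per trip to the north bank, so moving all 6 needs at least 6 loaded trips out, with a return between consecutive ones — at least 11 crossings.
The safety rule pushes this higher. Following every safe sequence of crossings, the most of the 6 that can be at the north bank as the raft arrives there on crossing 11 is 5 — never all 6.
So no plan with fewer than 13 crossings exists, and this one achieves 13:
1. Courier goes to the north bank with sample A.
2. Courier goes back to the south bank alone.
3. Courier goes to the north bank with sample F.
4. Courier goes back to the south bank alone.
5. Courier goes to the north bank with sample H.
6. Courier goes back to the south bank with sample A.
7. Courier goes to the north bank with sample N.
8. Courier goes back to the south bank alone.
9. Courier goes to the north bank with sample P.
10. Courier goes back to the south bank alone.
11. Courier goes to the north bank with sample E.
12. Courier goes back to the south bank alone.
13. Courier goes to the north bank with sample A.

13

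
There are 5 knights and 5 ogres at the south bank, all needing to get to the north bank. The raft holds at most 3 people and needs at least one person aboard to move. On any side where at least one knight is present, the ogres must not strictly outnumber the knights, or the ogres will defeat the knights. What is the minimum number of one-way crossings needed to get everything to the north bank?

11

Counting alone: each trip to the north bank takes at most 3 across and each return brings at least 1 back, so after t trips out (and t−1 returns) at most 3t − (t−1) of the 10 are across; that first reaches 10 at t = 5, so at least 9 crossings are needed.
The safety rule pushes this higher. Following every safe sequence of crossings, the most of the 10 that can be at the north bank as the raft arrives there on crossing 9 is 9 — never all 10.
So no plan with fewer than 11 crossings exists, and this one achieves 11:
1. 2 ogres → the north bank.  (the south bank: 5K 3O; the north bank: 0K 2O)
2. 1 ogre ← the south bank.  (the south bank: 5K 4O; the north bank: 0K 1O)
3. 3 ogres → the north bank.  (the south bank: 5K 1O; the north bank: 0K 4O)
4. 1 ogre ← the south bank.  (the south bank: 5K 2O; the north bank: 0K 3O)
5. 3 knights → the north bank.  (the south bank: 2K 2O; the north bank: 3K 3O)
6. 1 knight and 1 ogre ← the south bank.  (the south bank: 3K 3O; the north bank: 2K 2O)
7. 3 knights → the north bank.  (the south bank: 0K 3O; the north bank: 5K 2O)
8. 1 ogre ← the south bank.  (the south bank: 0K 4O; the north bank: 5K 1O)
9. 2 ogres → the north bank.  (the south bank: 0K 2O; the north bank: 5K 3O)
10. 1 ogre ← the south bank.  (the south bank: 0K 3O; the north bank: 5K 2O)
11. 3 ogres → the north bank.  (the south bank: 0K 0O; the north bank: 5K 5O)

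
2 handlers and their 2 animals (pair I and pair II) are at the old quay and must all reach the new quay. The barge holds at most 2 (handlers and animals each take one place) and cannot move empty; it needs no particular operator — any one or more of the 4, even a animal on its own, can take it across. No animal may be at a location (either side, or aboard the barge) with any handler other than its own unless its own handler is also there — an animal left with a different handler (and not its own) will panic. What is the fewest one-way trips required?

Counting alone: each trip to the new quay takes at most 2 across and each return brings at least 1 back, so after t trips out (and t−1 returns) at most 2t − (t−1) of the 4 are across; that first reaches 4 at t = 3, so at least 5 crossings are needed.
The plan below uses exactly 5 crossings, so it is optimal:
1. animal I and handler I cross → the new quay.
2. handler I crosses ← the old quay.
3. handler I and handler II cross → the new quay.
4. handler II crosses ← the old quay.
5. animal II and handler II cross → the new quay.

5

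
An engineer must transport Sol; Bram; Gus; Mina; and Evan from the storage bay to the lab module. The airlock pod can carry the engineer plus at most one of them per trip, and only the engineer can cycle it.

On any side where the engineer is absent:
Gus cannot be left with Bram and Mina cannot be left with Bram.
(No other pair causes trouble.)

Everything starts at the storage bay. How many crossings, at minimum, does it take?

11

Counting alone: the engineer can take at most 1 across per trip to the lab module, so moving all 5 needs at least 5 loaded trips out, with a return between consecutive ones — at least 9 crossings.
The safety rule pushes this higher. Following every safe sequence of crossings, the most of the 5 that can be at the lab module as the airlock pod arrives there on crossing 9 is 4 — never all 5.
So no plan with fewer than 11 crossings exists, and this one achieves 11:
1. Engineer goes to the lab module with Bram.
2. Engineer goes back to the storage bay alone.
3. Engineer goes to the lab module with Sol.
4. Engineer goes back to the storage bay alone.
5. Engineer goes to the lab module with Gus.
6. Engineer goes back to the storage bay with Bram.
7. Engineer goes to the lab module with Mina.
8. Engineer goes back to the storage bay alone.
9. Engineer goes to the lab module with Evan.
10. Engineer goes back to the storage bay alone.
11. Engineer goes to the lab module with Bram.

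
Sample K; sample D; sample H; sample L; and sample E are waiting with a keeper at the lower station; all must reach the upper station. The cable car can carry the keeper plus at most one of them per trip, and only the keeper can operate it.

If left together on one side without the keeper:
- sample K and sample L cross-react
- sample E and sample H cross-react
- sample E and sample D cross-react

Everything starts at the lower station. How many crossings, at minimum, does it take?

Whatever the first load, the items left behind include a forbidden pair without the keeper. No opening move is safe, so no plan exists.

impossible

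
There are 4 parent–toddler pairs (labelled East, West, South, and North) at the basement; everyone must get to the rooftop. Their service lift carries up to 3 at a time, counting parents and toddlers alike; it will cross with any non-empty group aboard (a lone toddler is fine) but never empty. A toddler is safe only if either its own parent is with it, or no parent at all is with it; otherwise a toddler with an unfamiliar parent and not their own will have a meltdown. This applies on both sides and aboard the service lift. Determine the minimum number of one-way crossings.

Counting alone: each trip to the rooftop takes at most 3 across and each return brings at least 1 back, so after t trips out (and t−1 returns) at most 3t − (t−1) of the 8 are across; that first reaches 8 at t = 4, so at least 7 crossings are needed.
The safety rule pushes this higher. Following every safe sequence of crossings, the most of the 8 that can be at the rooftop as the service lift arrives there on crossing 7 is 7 — never all 8.
So no plan with fewer than 9 crossings exists, and this one achieves 9:
1. parent East and toddler East cross → the rooftop.
2. parent East crosses ← the basement.
3. parent East, parent West, and toddler West cross → the rooftop.
4. parent East and toddler East cross ← the basement.
5. parent East, parent North, and parent South cross → the rooftop.
6. toddler West crosses ← the basement.
7. toddler East and toddler West cross → the rooftop.
8. toddler East crosses ← the basement.
9. toddler East, toddler North, and toddler South cross → the rooftop.

9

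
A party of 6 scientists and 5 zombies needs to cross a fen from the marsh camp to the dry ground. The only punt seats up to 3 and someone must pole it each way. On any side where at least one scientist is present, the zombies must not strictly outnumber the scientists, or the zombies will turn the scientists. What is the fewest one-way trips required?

Counting alone: each trip to the dry ground takes at most 3 across and each return brings at least 1 back, so after t trips out (and t−1 returns) at most 3t − (t−1) of the 11 are across; that first reaches 11 at t = 5, so at least 9 crossings are needed.
The plan below uses exactly 9 crossings, so it is optimal:
1. 3 zombies → the dry ground.  (the marsh camp: 6S 2Z; the dry ground: 0S 3Z)
2. 1 zombie ← the marsh camp.  (the marsh camp: 6S 3Z; the dry ground: 0S 2Z)
3. 3 scientists → the dry ground.  (the marsh camp: 3S 3Z; the dry ground: 3S 2Z)
4. 1 scientist ← the marsh camp.  (the marsh camp: 4S 3Z; the dry ground: 2S 2Z)
5. 2 scientists and 1 zombie → the dry ground.  (the marsh camp: 2S 2Z; the dry ground: 4S 3Z)
6. 1 scientist ← the marsh camp.  (the marsh camp: 3S 2Z; the dry ground: 3S 3Z)
7. 2 scientists and 1 zombie → the dry ground.  (the marsh camp: 1S 1Z; the dry ground: 5S 4Z)
8. 1 scientist ← the marsh camp.  (the marsh camp: 2S 1Z; the dry ground: 4S 4Z)
9. 2 scientists and 1 zombie → the dry ground.  (the marsh camp: 0S 0Z; the dry ground: 6S 5Z)

9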